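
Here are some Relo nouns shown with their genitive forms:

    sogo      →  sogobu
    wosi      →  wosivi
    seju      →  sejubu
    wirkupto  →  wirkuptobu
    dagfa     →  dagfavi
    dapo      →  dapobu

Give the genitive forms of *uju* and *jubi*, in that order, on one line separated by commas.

ujubu, jubivi

Looking at the last vowel of each stem: -bu when the last vowel of the stem is a rounded vowel (*sogo*, *seju*, *wirkupto*, *dapo*); -vi when the last vowel of the stem is an unrounded vowel (*wosi*, *dagfa*).
*uju* — last vowel /u/ (a rounded vowel) → -bu → *ujubu*.
Since the last vowel of *jubi* is /i/ (an unrounded vowel), it takes -vi, giving *jubivi*.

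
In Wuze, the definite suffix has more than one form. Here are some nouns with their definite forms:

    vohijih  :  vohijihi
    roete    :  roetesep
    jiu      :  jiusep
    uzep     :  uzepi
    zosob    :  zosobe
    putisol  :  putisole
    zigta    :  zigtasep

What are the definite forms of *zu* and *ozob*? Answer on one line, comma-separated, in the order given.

The suffix is conditioned by the final sound: -i when the stem ends in a voiceless consonant (*vohijih*, *uzep*); -e when the stem ends in a voiced consonant (*zosob*, *putisol*); -sep when the stem ends in a vowel (*roete*, *jiu*, *zigta*).
The final sound of *zu* is /u/, which is a vowel, so the suffix is -sep, giving *zusep*.
*ozob*: final sound = /b/, a voiced consonant → -e → *ozobe*.

zusep, ozobe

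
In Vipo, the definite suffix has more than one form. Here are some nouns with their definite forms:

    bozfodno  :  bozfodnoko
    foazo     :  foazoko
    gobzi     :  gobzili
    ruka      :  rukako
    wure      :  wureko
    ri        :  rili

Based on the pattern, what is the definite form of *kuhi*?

kuhili

The alternation tracks the last vowel of the stem — -li when the last vowel of the stem is a high vowel (*gobzi*, *ri*); -ko when the last vowel of the stem is a non-high vowel (*bozfodno*, *foazo*, *ruka*, *wure*).
*kuhi*: last vowel = /i/, a high vowel → -li → *kuhili*.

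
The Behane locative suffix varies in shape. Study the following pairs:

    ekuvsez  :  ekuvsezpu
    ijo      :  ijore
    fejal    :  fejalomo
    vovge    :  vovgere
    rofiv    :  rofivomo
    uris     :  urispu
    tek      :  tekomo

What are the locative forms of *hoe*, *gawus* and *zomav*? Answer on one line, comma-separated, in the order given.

hoere, gawuspu, zomavomo

The alternation tracks the final sound of the stem — -pu when the stem ends in a sibilant (*ekuvsez*, *uris*); -omo when the stem ends in a non-sibilant consonant (*fejal*, *rofiv*, *tek*); -re when the stem ends in a vowel (*ijo*, *vovge*).
The final sound of *hoe* is /e/, which is a vowel, so the suffix is -re, giving *hoere*.
The final sound of *gawus* is /s/, which is a sibilant, so the suffix is -pu, giving *gawuspu*.
The final sound of *zomav* is /v/, which is a non-sibilant consonant, so the suffix is -omo, giving *zomavomo*.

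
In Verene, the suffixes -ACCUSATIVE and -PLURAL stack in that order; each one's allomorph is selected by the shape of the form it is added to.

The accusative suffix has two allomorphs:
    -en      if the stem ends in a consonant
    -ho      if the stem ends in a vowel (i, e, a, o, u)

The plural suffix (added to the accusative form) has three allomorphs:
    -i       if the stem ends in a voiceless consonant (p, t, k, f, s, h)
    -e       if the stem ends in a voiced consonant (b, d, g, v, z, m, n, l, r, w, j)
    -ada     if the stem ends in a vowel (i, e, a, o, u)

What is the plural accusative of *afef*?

*afef* — final sound /f/ (a consonant) → -en → *afefen*.
The accusative form *afefen* — final sound /n/ (a voiced consonant) → -e → *afefene*.

afefene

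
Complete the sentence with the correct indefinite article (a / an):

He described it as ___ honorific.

an

The indefinite article is chosen by the initial *sound* of the following word, not its spelling.
*honorific* begins with the sound /ɒ/ (silent h) — a vowel sound.
So the article is *an*: He described it as an honorific.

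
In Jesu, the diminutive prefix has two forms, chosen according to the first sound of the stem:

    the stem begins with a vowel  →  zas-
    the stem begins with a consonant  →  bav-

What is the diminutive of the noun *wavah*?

Since the first sound of *wavah* is /w/ (a consonant), it takes bav-, giving *bavwavah*.

bavwavah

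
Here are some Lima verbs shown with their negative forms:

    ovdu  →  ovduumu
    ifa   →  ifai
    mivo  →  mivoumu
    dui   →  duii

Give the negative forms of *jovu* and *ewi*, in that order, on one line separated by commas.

jovuumu, ewii

The alternation tracks the last vowel of the stem — -umu when the last vowel of the stem is a rounded vowel (*ovdu*, *mivo*); -i when the last vowel of the stem is an unrounded vowel (*ifa*, *dui*).
*jovu*: last vowel = /u/, a rounded vowel → -umu → *jovuumu*.
The last vowel of *ewi* is /i/, which is an unrounded vowel, so the suffix is -i, giving *ewii*.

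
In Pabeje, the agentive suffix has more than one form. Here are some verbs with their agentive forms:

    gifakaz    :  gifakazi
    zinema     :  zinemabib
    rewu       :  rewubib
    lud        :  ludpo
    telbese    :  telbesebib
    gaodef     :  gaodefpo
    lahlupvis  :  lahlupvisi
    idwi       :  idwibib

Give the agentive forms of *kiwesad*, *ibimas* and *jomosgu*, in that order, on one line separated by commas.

The suffix is conditioned by the final sound: -i when the stem ends in a sibilant (*gifakaz*, *lahlupvis*); -po when the stem ends in a non-sibilant consonant (*lud*, *gaodef*); -bib when the stem ends in a vowel (*zinema*, *rewu*, *telbese*, *idwi*).
Since the final sound of *kiwesad* is /d/ (a non-sibilant consonant), it takes -po, giving *kiwesadpo*.
Since the final sound of *ibimas* is /s/ (a sibilant), it takes -i, giving *ibimasi*.
*jomosgu* — final sound /u/ (a vowel) → -bib → *jomosgubib*.

kiwesadpo, ibimasi, jomosgubib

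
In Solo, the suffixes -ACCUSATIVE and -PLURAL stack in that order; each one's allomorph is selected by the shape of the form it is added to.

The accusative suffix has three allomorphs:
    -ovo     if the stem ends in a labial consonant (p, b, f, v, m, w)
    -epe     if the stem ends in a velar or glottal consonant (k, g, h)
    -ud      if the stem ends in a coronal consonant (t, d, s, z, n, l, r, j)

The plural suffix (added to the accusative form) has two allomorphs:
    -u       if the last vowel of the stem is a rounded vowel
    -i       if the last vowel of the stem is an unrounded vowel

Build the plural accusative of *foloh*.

folohepei

The final consonant of *foloh* is /h/, which is velar/glottal, so the accusative suffix is -epe, giving *folohepe*.
Since the last vowel of the accusative form *folohepe* is /e/ (an unrounded vowel), it takes -i, giving *folohepei*.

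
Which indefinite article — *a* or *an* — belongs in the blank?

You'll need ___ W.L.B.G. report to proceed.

a

The indefinite article is chosen by the initial *sound* of the following word, not its spelling.
The initialism *W.L.B.G.* is read letter by letter; the first letter, W, is pronounced /ˈdʌbəl.juː/, which begins with a consonant sound.
So the article is *a*: You'll need a W.L.B.G. report to proceed.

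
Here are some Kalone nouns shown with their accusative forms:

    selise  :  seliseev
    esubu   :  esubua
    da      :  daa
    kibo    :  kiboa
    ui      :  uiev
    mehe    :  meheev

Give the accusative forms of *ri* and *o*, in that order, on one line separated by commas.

riev, oa

The alternation tracks the last vowel of the stem — -ev when the last vowel of the stem is a front vowel (*selise*, *ui*, *mehe*); -a when the last vowel of the stem is a back vowel (*esubu*, *da*, *kibo*).
Since the last vowel of *ri* is /i/ (a front vowel), it takes -ev, giving *riev*.
*o*: last vowel = /o/, a back vowel → -a → *oa*.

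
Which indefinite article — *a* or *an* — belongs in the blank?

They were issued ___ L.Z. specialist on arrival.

an

The indefinite article is chosen by the initial *sound* of the following word, not its spelling.
The initialism *L.Z.* is read letter by letter; the first letter, L, is pronounced /ɛl/, which begins with a vowel sound.
So the article is *an*: They were issued an L.Z. specialist on arrival.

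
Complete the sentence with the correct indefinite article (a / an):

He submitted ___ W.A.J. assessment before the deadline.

a

The indefinite article is chosen by the initial *sound* of the following word, not its spelling.
The initialism *W.A.J.* is read letter by letter; the first letter, W, is pronounced /ˈdʌbəl.juː/, which begins with a consonant sound.
So the article is *a*: He submitted a W.A.J. assessment before the deadline.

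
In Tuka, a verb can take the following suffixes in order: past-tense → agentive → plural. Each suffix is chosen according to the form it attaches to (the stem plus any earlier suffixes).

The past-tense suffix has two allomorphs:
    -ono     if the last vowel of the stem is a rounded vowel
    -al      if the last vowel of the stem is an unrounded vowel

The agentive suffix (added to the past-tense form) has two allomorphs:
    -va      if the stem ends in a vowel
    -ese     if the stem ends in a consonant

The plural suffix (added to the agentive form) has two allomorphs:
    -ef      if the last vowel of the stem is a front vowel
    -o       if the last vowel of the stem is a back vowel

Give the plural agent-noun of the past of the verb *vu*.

*vu*: last vowel = /u/, a rounded vowel → -ono → *vuono*.
The final sound of the past-tense form *vuono* is /o/, which is a vowel, so the agentive suffix is -va, giving *vuonova*.
Since the last vowel of the agentive form *vuonova* is /a/ (a back vowel), it takes -o, giving *vuonovao*.

vuonovao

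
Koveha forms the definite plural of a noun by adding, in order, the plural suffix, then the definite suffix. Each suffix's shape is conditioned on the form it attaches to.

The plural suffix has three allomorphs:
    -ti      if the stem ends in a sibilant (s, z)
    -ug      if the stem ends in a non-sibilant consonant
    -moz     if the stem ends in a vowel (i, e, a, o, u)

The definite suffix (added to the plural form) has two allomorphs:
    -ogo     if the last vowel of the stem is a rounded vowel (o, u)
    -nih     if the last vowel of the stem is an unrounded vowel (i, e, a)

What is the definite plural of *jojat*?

*jojat* — final sound /t/ (a non-sibilant consonant) → -ug → *jojatug*.
The plural form *jojatug*: last vowel = /u/, a rounded vowel → -ogo → *jojatugogo*.

jojatugogo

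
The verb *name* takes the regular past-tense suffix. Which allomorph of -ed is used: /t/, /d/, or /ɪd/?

The stem *name* ends in a voiced sound other than /d/.
The -ed suffix is realized as /ɪd/ after /t, d/; as /t/ after other voiceless consonants; and as /d/ after other voiced sounds.
So -ed on *name* is pronounced /d/.

/d/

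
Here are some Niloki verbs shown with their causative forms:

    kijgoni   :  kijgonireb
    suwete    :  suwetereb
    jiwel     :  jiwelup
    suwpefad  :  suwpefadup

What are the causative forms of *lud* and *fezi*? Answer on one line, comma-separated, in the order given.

The suffix is conditioned by the final sound: -up when the stem ends in a consonant (*jiwel*, *suwpefad*); -reb when the stem ends in a vowel (*kijgoni*, *suwete*).
Since the final sound of *lud* is /d/ (a consonant), it takes -up, giving *ludup*.
Since the final sound of *fezi* is /i/ (a vowel), it takes -reb, giving *fezireb*.

ludup, fezireb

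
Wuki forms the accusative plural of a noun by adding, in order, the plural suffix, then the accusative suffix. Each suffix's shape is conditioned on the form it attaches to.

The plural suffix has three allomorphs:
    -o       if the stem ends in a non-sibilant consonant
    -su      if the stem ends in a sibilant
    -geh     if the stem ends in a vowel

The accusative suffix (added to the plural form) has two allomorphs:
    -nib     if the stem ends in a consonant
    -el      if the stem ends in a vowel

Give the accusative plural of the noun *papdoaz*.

*papdoaz*: final sound = /z/, a sibilant → -su → *papdoazsu*.
The plural form *papdoazsu*: final sound = /u/, a vowel → -el → *papdoazsuel*.

papdoazsuel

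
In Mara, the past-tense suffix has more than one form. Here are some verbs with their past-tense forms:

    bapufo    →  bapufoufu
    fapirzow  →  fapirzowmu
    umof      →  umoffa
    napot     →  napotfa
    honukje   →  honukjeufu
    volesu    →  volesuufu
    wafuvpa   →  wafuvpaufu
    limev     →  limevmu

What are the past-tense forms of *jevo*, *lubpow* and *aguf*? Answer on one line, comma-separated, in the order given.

jevoufu, lubpowmu, aguffa

The alternation tracks the final sound of the stem — -fa when the stem ends in a voiceless consonant (*umof*, *napot*); -mu when the stem ends in a voiced consonant (*fapirzow*, *limev*); -ufu when the stem ends in a vowel (*bapufo*, *honukje*, *volesu*, *wafuvpa*).
The final sound of *jevo* is /o/, which is a vowel, so the suffix is -ufu, giving *jevoufu*.
*lubpow* — final sound /w/ (a voiced consonant) → -mu → *lubpowmu*.
The final sound of *aguf* is /f/, which is a voiceless consonant, so the suffix is -fa, giving *aguffa*.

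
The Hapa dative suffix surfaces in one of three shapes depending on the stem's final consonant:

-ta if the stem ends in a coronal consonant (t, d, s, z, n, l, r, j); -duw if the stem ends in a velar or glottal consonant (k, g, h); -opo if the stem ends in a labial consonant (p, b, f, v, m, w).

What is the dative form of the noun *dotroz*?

dotrozta

*dotroz* — final consonant /z/ (coronal) → -ta → *dotrozta*.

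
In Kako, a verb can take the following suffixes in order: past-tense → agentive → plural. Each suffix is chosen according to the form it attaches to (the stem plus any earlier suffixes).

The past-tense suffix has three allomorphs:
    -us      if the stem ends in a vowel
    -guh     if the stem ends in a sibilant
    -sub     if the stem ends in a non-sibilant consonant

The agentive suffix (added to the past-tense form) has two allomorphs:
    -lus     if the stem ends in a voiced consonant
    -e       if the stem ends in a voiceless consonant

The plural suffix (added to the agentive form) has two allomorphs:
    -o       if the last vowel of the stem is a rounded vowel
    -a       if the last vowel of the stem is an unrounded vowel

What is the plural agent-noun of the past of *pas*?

*pas*: final sound = /s/, a sibilant → -guh → *pasguh*.
The final consonant of the past-tense form *pasguh* is /h/, which is voiceless, so the agentive suffix is -e, giving *pasguhe*.
The agentive form *pasguhe*: last vowel = /e/, an unrounded vowel → -a → *pasguhea*.

pasguhea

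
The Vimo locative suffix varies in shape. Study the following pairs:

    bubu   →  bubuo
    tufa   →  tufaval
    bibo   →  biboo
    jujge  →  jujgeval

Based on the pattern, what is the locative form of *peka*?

pekaval

The suffix is conditioned by the last vowel: -o when the last vowel of the stem is a rounded vowel (*bubu*, *bibo*); -val when the last vowel of the stem is an unrounded vowel (*tufa*, *jujge*).
*peka*: last vowel = /a/, an unrounded vowel → -val → *pekaval*.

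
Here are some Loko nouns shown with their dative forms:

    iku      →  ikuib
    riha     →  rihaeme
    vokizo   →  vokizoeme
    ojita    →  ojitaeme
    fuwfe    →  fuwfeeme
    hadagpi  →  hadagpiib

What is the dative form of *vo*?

Looking at the last vowel of each stem: -ib when the last vowel of the stem is a high vowel (*iku*, *hadagpi*); -eme when the last vowel of the stem is a non-high vowel (*riha*, *vokizo*, *ojita*, *fuwfe*).
*vo* — last vowel /o/ (a non-high vowel) → -eme → *voeme*.

voeme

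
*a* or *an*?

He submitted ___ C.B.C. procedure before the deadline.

a

The indefinite article is chosen by the initial *sound* of the following word, not its spelling.
The initialism *C.B.C.* is read letter by letter; the first letter, C, is pronounced /siː/, which begins with a consonant sound.
So the article is *a*: He submitted a C.B.C. procedure before the deadline.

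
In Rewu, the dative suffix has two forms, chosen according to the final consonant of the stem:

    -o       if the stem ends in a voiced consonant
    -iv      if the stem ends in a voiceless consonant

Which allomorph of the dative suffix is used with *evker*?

*evker* — final consonant /r/ (voiced) → -o.

-o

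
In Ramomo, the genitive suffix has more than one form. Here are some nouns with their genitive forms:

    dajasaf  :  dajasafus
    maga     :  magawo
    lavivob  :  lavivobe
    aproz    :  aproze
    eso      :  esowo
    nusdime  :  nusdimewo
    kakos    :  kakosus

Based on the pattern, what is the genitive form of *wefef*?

wefefus

The pattern is voicing of the final sound: -us when the stem ends in a voiceless consonant (*dajasaf*, *kakos*); -e when the stem ends in a voiced consonant (*lavivob*, *aproz*); -wo when the stem ends in a vowel (*maga*, *eso*, *nusdime*).
Since the final sound of *wefef* is /f/ (a voiceless consonant), it takes -us, giving *wefefus*.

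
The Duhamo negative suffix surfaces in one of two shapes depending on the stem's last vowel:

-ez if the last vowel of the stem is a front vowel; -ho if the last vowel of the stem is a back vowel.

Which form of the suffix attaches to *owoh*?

-ho

*owoh*: last vowel = /o/, a back vowel → -ho.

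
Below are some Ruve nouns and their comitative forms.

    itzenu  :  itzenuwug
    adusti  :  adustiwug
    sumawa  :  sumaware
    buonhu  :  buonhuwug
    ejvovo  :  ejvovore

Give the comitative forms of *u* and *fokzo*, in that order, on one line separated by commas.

The pattern is height harmony: -wug when the last vowel of the stem is a high vowel (*itzenu*, *adusti*, *buonhu*); -re when the last vowel of the stem is a non-high vowel (*sumawa*, *ejvovo*).
*u* — last vowel /u/ (a high vowel) → -wug → *uwug*.
The last vowel of *fokzo* is /o/, which is a non-high vowel, so the suffix is -re, giving *fokzore*.

uwug, fokzore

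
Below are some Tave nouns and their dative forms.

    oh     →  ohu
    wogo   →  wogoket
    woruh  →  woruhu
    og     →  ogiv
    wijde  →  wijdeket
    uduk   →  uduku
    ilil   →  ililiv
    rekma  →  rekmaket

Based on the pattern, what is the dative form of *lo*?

loket

The pattern is voicing of the final sound: -u when the stem ends in a voiceless consonant (*oh*, *woruh*, *uduk*); -iv when the stem ends in a voiced consonant (*og*, *ilil*); -ket when the stem ends in a vowel (*wogo*, *wijde*, *rekma*).
The final sound of *lo* is /o/, which is a vowel, so the suffix is -ket, giving *loket*.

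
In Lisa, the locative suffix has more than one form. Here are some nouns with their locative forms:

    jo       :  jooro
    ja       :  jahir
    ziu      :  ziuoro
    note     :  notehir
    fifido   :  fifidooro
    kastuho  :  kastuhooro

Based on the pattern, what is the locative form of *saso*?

sasooro

The suffix is conditioned by the last vowel: -oro when the last vowel of the stem is a rounded vowel (*jo*, *ziu*, *fifido*, *kastuho*); -hir when the last vowel of the stem is an unrounded vowel (*ja*, *note*).
*saso*: last vowel = /o/, a rounded vowel → -oro → *sasooro*.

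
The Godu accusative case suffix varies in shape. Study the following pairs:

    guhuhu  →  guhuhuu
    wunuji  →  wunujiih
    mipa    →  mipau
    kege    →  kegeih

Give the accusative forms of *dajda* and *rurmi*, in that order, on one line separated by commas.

dajdau, rurmiih

The suffix is conditioned by the last vowel: -ih when the last vowel of the stem is a front vowel (*wunuji*, *kege*); -u when the last vowel of the stem is a back vowel (*guhuhu*, *mipa*).
Since the last vowel of *dajda* is /a/ (a back vowel), it takes -u, giving *dajdau*.
The last vowel of *rurmi* is /i/, which is a front vowel, so the suffix is -ih, giving *rurmiih*.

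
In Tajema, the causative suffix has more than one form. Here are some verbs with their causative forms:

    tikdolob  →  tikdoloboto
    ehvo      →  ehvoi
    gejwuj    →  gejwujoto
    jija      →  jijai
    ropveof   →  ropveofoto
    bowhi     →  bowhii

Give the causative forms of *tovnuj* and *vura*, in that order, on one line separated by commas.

The pattern is consonant vs. vowel: -oto when the stem ends in a consonant (*tikdolob*, *gejwuj*, *ropveof*); -i when the stem ends in a vowel (*ehvo*, *jija*, *bowhi*).
*tovnuj* — final sound /j/ (a consonant) → -oto → *tovnujoto*.
Since the final sound of *vura* is /a/ (a vowel), it takes -i, giving *vurai*.

tovnujoto, vurai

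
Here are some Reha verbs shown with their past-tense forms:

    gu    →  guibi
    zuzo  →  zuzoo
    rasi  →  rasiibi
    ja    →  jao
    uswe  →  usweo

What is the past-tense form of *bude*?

The alternation tracks the last vowel of the stem — -ibi when the last vowel of the stem is a high vowel (*gu*, *rasi*); -o when the last vowel of the stem is a non-high vowel (*zuzo*, *ja*, *uswe*).
The last vowel of *bude* is /e/, which is a non-high vowel, so the suffix is -o, giving *budeo*.

budeo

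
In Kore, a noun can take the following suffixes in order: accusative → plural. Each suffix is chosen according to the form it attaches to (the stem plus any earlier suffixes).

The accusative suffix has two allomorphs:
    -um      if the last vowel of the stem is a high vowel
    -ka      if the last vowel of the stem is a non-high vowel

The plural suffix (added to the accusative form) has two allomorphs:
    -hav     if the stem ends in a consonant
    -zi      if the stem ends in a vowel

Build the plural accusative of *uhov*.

*uhov* — last vowel /o/ (a non-high vowel) → -ka → *uhovka*.
Since the final sound of the accusative form *uhovka* is /a/ (a vowel), it takes -zi, giving *uhovkazi*.

uhovkazi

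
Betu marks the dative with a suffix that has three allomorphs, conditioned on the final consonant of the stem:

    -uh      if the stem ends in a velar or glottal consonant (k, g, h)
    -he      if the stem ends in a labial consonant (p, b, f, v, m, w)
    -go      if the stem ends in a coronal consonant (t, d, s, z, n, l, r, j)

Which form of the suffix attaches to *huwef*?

The final consonant of *huwef* is /f/, which is labial, so the suffix is -he.

-he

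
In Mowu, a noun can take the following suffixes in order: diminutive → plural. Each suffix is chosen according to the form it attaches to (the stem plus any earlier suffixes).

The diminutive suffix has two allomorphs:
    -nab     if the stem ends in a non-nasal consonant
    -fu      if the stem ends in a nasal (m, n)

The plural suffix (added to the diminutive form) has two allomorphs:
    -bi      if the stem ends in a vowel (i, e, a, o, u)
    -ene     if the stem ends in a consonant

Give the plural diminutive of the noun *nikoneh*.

*nikoneh* — final consonant /h/ (non-nasal) → -nab → *nikonehnab*.
The diminutive form *nikonehnab* — final sound /b/ (a consonant) → -ene → *nikonehnabene*.

nikonehnabene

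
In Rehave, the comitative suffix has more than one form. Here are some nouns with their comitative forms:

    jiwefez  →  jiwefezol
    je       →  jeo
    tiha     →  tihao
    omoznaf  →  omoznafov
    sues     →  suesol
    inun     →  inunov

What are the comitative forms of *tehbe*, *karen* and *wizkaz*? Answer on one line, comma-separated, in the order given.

Looking at the final sound of each stem: -ol when the stem ends in a sibilant (*jiwefez*, *sues*); -ov when the stem ends in a non-sibilant consonant (*omoznaf*, *inun*); -o when the stem ends in a vowel (*je*, *tiha*).
The final sound of *tehbe* is /e/, which is a vowel, so the suffix is -o, giving *tehbeo*.
*karen*: final sound = /n/, a non-sibilant consonant → -ov → *karenov*.
Since the final sound of *wizkaz* is /z/ (a sibilant), it takes -ol, giving *wizkazol*.

tehbeo, karenov, wizkazol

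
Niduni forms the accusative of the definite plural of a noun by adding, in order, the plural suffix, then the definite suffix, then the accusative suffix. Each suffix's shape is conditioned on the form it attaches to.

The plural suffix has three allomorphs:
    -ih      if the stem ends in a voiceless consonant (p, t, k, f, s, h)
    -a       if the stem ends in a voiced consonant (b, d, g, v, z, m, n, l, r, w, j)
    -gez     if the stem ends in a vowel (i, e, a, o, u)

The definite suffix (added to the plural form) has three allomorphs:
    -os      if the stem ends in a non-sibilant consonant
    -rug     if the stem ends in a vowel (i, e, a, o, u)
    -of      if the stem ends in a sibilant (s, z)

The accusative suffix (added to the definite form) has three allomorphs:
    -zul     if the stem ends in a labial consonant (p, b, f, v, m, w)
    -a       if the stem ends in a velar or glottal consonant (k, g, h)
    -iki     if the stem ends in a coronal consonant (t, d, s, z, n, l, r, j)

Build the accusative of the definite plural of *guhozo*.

*guhozo* — final sound /o/ (a vowel) → -gez → *guhozogez*.
Since the final sound of the plural form *guhozogez* is /z/ (a sibilant), it takes -of, giving *guhozogezof*.
The definite form *guhozogezof*: final consonant = /f/, labial → -zul → *guhozogezofzul*.

guhozogezofzul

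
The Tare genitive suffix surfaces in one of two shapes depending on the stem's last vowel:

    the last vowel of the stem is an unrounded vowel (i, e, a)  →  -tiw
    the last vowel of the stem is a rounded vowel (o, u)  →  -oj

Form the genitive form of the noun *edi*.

*edi*: last vowel = /i/, an unrounded vowel → -tiw → *editiw*.

editiw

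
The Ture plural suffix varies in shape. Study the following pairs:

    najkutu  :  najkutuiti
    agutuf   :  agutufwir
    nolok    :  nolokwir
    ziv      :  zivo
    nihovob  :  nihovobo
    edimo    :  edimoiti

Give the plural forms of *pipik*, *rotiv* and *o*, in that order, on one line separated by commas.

The suffix is conditioned by the final sound: -wir when the stem ends in a voiceless consonant (*agutuf*, *nolok*); -o when the stem ends in a voiced consonant (*ziv*, *nihovob*); -iti when the stem ends in a vowel (*najkutu*, *edimo*).
*pipik*: final sound = /k/, a voiceless consonant → -wir → *pipikwir*.
Since the final sound of *rotiv* is /v/ (a voiced consonant), it takes -o, giving *rotivo*.
*o* — final sound /o/ (a vowel) → -iti → *oiti*.

pipikwir, rotivo, oiti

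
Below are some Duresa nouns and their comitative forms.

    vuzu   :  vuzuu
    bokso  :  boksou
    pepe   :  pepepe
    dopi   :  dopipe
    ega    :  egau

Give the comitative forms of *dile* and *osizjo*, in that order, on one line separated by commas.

The alternation tracks the last vowel of the stem — -pe when the last vowel of the stem is a front vowel (*pepe*, *dopi*); -u when the last vowel of the stem is a back vowel (*vuzu*, *bokso*, *ega*).
The last vowel of *dile* is /e/, which is a front vowel, so the suffix is -pe, giving *dilepe*.
*osizjo*: last vowel = /o/, a back vowel → -u → *osizjou*.

dilepe, osizjou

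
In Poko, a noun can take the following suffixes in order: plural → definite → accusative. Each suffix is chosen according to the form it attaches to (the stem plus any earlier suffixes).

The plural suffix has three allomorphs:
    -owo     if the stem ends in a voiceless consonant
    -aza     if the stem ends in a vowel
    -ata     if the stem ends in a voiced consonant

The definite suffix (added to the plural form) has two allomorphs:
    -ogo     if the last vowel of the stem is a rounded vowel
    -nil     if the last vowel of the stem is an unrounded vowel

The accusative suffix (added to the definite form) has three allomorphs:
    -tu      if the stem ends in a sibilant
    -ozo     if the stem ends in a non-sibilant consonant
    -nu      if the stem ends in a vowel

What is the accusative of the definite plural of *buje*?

bujeazanilozo

*buje* — final sound /e/ (a vowel) → -aza → *bujeaza*.
The plural form *bujeaza*: last vowel = /a/, an unrounded vowel → -nil → *bujeazanil*.
The definite form *bujeazanil* — final sound /l/ (a non-sibilant consonant) → -ozo → *bujeazanilozo*.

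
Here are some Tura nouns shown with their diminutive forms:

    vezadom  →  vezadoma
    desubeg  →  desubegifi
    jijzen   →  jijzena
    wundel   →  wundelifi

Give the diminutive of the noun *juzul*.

juzulifi

The suffix is conditioned by the final consonant: -a when the stem ends in a nasal (*vezadom*, *jijzen*); -ifi when the stem ends in a non-nasal consonant (*desubeg*, *wundel*).
Since the final consonant of *juzul* is /l/ (non-nasal), it takes -ifi, giving *juzulifi*.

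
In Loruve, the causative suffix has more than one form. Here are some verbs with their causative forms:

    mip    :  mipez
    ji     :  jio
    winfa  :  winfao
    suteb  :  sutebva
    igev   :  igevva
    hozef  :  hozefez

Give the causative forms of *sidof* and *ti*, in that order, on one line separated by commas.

sidofez, tio

The pattern is voicing of the final sound: -ez when the stem ends in a voiceless consonant (*mip*, *hozef*); -va when the stem ends in a voiced consonant (*suteb*, *igev*); -o when the stem ends in a vowel (*ji*, *winfa*).
*sidof*: final sound = /f/, a voiceless consonant → -ez → *sidofez*.
*ti*: final sound = /i/, a vowel → -o → *tio*.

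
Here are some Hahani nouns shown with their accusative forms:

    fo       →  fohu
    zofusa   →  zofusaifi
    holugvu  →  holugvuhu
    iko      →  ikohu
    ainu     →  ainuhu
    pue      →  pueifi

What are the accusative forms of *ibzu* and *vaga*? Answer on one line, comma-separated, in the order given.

The alternation tracks the last vowel of the stem — -hu when the last vowel of the stem is a rounded vowel (*fo*, *holugvu*, *iko*, *ainu*); -ifi when the last vowel of the stem is an unrounded vowel (*zofusa*, *pue*).
*ibzu* — last vowel /u/ (a rounded vowel) → -hu → *ibzuhu*.
The last vowel of *vaga* is /a/, which is an unrounded vowel, so the suffix is -ifi, giving *vagaifi*.

ibzuhu, vagaifi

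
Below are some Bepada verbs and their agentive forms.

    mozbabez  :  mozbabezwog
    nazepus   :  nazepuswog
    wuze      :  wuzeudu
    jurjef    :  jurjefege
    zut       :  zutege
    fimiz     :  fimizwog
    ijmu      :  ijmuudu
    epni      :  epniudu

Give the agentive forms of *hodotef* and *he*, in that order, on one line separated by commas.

hodotefege, heudu

The pattern is sibilance of the final sound: -wog when the stem ends in a sibilant (*mozbabez*, *nazepus*, *fimiz*); -ege when the stem ends in a non-sibilant consonant (*jurjef*, *zut*); -udu when the stem ends in a vowel (*wuze*, *ijmu*, *epni*).
*hodotef* — final sound /f/ (a non-sibilant consonant) → -ege → *hodotefege*.
*he*: final sound = /e/, a vowel → -udu → *heudu*.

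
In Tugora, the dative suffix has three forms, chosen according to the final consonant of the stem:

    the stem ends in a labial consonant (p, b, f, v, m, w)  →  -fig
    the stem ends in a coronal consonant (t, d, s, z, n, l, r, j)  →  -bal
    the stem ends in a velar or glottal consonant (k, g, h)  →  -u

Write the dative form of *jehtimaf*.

jehtimaffig

Since the final consonant of *jehtimaf* is /f/ (labial), it takes -fig, giving *jehtimaffig*.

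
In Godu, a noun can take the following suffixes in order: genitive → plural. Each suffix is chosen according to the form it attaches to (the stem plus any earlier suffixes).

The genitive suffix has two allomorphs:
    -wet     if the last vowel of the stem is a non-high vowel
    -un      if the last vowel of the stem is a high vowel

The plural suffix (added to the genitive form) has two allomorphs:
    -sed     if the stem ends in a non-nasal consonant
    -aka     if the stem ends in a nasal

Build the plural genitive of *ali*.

aliunaka

*ali* — last vowel /i/ (a high vowel) → -un → *aliun*.
The genitive form *aliun*: final consonant = /n/, a nasal → -aka → *aliunaka*.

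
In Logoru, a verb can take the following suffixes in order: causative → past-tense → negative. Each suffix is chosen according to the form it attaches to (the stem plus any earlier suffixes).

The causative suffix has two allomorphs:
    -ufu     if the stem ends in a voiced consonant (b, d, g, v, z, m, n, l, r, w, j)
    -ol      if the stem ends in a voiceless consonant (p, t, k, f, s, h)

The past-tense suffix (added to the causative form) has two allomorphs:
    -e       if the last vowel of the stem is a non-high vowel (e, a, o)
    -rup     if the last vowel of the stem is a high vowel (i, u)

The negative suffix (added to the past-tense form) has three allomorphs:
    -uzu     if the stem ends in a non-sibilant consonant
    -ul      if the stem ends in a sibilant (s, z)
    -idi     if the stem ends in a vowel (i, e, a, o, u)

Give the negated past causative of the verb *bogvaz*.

The final consonant of *bogvaz* is /z/, which is voiced, so the causative suffix is -ufu, giving *bogvazufu*.
The last vowel of the causative form *bogvazufu* is /u/, which is a high vowel, so the past-tense suffix is -rup, giving *bogvazufurup*.
Since the final sound of the past-tense form *bogvazufurup* is /p/ (a non-sibilant consonant), it takes -uzu, giving *bogvazufurupuzu*.

bogvazufurupuzu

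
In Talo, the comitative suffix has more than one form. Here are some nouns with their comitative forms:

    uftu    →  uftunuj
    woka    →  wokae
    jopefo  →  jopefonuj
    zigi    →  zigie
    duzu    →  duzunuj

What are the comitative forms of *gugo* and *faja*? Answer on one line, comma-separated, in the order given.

Looking at the last vowel of each stem: -nuj when the last vowel of the stem is a rounded vowel (*uftu*, *jopefo*, *duzu*); -e when the last vowel of the stem is an unrounded vowel (*woka*, *zigi*).
The last vowel of *gugo* is /o/, which is a rounded vowel, so the suffix is -nuj, giving *gugonuj*.
*faja*: last vowel = /a/, an unrounded vowel → -e → *fajae*.

gugonuj, fajae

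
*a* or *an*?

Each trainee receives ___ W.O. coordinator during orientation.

a

The indefinite article is chosen by the initial *sound* of the following word, not its spelling.
The initialism *W.O.* is read letter by letter; the first letter, W, is pronounced /ˈdʌbəl.juː/, which begins with a consonant sound.
So the article is *a*: Each trainee receives a W.O. coordinator during orientation.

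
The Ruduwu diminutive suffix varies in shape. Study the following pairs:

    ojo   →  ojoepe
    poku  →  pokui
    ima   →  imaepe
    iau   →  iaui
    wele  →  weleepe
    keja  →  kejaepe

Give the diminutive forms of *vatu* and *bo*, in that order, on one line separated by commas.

vatui, boepe

The pattern is height harmony: -i when the last vowel of the stem is a high vowel (*poku*, *iau*); -epe when the last vowel of the stem is a non-high vowel (*ojo*, *ima*, *wele*, *keja*).
The last vowel of *vatu* is /u/, which is a high vowel, so the suffix is -i, giving *vatui*.
*bo* — last vowel /o/ (a non-high vowel) → -epe → *boepe*.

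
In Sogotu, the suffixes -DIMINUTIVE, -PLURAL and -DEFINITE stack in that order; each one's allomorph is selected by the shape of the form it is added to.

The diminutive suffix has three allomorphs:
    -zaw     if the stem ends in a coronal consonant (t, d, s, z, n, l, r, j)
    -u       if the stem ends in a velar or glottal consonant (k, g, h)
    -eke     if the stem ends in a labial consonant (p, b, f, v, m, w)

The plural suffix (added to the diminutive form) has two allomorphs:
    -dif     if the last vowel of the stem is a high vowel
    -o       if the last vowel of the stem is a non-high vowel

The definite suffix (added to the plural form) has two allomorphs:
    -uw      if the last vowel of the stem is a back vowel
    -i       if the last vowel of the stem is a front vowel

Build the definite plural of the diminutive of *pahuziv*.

pahuzivekeouw

Since the final consonant of *pahuziv* is /v/ (labial), it takes -eke, giving *pahuziveke*.
The diminutive form *pahuziveke* — last vowel /e/ (a non-high vowel) → -o → *pahuzivekeo*.
The last vowel of the plural form *pahuzivekeo* is /o/, which is a back vowel, so the definite suffix is -uw, giving *pahuzivekeouw*.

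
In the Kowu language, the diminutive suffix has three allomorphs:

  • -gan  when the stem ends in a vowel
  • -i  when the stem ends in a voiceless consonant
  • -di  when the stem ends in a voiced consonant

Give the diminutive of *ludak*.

*ludak*: final sound = /k/, a voiceless consonant → -i → *ludaki*.

ludaki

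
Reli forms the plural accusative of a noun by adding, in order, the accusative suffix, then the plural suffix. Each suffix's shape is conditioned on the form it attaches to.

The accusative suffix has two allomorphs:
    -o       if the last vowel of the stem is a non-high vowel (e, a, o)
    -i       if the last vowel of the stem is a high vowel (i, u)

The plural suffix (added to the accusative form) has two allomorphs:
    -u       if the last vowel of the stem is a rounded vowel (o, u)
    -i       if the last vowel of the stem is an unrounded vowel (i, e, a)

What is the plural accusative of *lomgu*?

lomguii

Since the last vowel of *lomgu* is /u/ (a high vowel), it takes -i, giving *lomgui*.
The accusative form *lomgui* — last vowel /i/ (an unrounded vowel) → -i → *lomguii*.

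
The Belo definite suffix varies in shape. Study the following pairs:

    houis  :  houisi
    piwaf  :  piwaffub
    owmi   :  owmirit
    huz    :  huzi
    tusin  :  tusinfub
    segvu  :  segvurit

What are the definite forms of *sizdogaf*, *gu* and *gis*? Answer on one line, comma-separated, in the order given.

sizdogaffub, gurit, gisi

The suffix is conditioned by the final sound: -i when the stem ends in a sibilant (*houis*, *huz*); -fub when the stem ends in a non-sibilant consonant (*piwaf*, *tusin*); -rit when the stem ends in a vowel (*owmi*, *segvu*).
*sizdogaf* — final sound /f/ (a non-sibilant consonant) → -fub → *sizdogaffub*.
*gu*: final sound = /u/, a vowel → -rit → *gurit*.
*gis* — final sound /s/ (a sibilant) → -i → *gisi*.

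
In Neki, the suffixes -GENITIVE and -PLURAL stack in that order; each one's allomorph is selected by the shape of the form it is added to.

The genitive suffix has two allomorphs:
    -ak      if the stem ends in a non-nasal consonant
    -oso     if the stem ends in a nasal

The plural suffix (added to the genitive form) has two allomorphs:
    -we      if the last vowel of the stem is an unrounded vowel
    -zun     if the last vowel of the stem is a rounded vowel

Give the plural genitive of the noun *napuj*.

*napuj* — final consonant /j/ (non-nasal) → -ak → *napujak*.
The genitive form *napujak*: last vowel = /a/, an unrounded vowel → -we → *napujakwe*.

napujakwe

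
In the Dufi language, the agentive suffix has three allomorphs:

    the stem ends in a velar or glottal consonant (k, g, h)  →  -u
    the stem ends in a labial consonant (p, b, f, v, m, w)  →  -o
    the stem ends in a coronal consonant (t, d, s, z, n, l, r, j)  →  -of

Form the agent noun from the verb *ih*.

The final consonant of *ih* is /h/, which is velar/glottal, so the suffix is -u, giving *ihu*.

ihu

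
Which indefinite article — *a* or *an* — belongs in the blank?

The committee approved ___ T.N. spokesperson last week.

The indefinite article is chosen by the initial *sound* of the following word, not its spelling.
The initialism *T.N.* is read letter by letter; the first letter, T, is pronounced /tiː/, which begins with a consonant sound.
So the article is *a*: The committee approved a T.N. spokesperson last week.

a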